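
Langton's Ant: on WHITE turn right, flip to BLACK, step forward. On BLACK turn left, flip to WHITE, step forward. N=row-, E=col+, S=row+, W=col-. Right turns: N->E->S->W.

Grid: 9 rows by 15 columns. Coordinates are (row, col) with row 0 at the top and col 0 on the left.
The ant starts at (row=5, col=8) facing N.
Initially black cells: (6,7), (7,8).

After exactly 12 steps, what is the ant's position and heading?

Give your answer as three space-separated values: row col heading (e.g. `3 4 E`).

Step 1: on WHITE (5,8): turn R to E, flip to black, move to (5,9). |black|=3
Step 2: on WHITE (5,9): turn R to S, flip to black, move to (6,9). |black|=4
Step 3: on WHITE (6,9): turn R to W, flip to black, move to (6,8). |black|=5
Step 4: on WHITE (6,8): turn R to N, flip to black, move to (5,8). |black|=6
Step 5: on BLACK (5,8): turn L to W, flip to white, move to (5,7). |black|=5
Step 6: on WHITE (5,7): turn R to N, flip to black, move to (4,7). |black|=6
Step 7: on WHITE (4,7): turn R to E, flip to black, move to (4,8). |black|=7
Step 8: on WHITE (4,8): turn R to S, flip to black, move to (5,8). |black|=8
Step 9: on WHITE (5,8): turn R to W, flip to black, move to (5,7). |black|=9
Step 10: on BLACK (5,7): turn L to S, flip to white, move to (6,7). |black|=8
Step 11: on BLACK (6,7): turn L to E, flip to white, move to (6,8). |black|=7
Step 12: on BLACK (6,8): turn L to N, flip to white, move to (5,8). |black|=6

Answer: 5 8 N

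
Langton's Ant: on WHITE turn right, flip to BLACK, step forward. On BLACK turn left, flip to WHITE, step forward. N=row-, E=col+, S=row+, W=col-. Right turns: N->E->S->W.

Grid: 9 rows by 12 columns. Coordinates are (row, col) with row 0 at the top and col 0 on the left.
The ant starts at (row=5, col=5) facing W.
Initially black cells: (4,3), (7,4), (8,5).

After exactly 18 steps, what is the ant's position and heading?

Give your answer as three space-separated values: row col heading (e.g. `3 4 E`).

Answer: 6 6 E

Derivation:
Step 1: on WHITE (5,5): turn R to N, flip to black, move to (4,5). |black|=4
Step 2: on WHITE (4,5): turn R to E, flip to black, move to (4,6). |black|=5
Step 3: on WHITE (4,6): turn R to S, flip to black, move to (5,6). |black|=6
Step 4: on WHITE (5,6): turn R to W, flip to black, move to (5,5). |black|=7
Step 5: on BLACK (5,5): turn L to S, flip to white, move to (6,5). |black|=6
Step 6: on WHITE (6,5): turn R to W, flip to black, move to (6,4). |black|=7
Step 7: on WHITE (6,4): turn R to N, flip to black, move to (5,4). |black|=8
Step 8: on WHITE (5,4): turn R to E, flip to black, move to (5,5). |black|=9
Step 9: on WHITE (5,5): turn R to S, flip to black, move to (6,5). |black|=10
Step 10: on BLACK (6,5): turn L to E, flip to white, move to (6,6). |black|=9
Step 11: on WHITE (6,6): turn R to S, flip to black, move to (7,6). |black|=10
Step 12: on WHITE (7,6): turn R to W, flip to black, move to (7,5). |black|=11
Step 13: on WHITE (7,5): turn R to N, flip to black, move to (6,5). |black|=12
Step 14: on WHITE (6,5): turn R to E, flip to black, move to (6,6). |black|=13
Step 15: on BLACK (6,6): turn L to N, flip to white, move to (5,6). |black|=12
Step 16: on BLACK (5,6): turn L to W, flip to white, move to (5,5). |black|=11
Step 17: on BLACK (5,5): turn L to S, flip to white, move to (6,5). |black|=10
Step 18: on BLACK (6,5): turn L to E, flip to white, move to (6,6). |black|=9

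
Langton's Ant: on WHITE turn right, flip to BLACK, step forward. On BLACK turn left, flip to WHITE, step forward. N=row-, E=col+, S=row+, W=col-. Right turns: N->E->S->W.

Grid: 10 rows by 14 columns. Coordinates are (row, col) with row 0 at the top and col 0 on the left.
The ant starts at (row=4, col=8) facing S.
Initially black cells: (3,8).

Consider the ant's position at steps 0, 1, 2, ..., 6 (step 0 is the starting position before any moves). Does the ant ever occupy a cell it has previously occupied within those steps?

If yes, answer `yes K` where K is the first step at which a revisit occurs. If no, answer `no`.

Answer: no

Derivation:
Step 1: on WHITE (4,8): turn R to W, flip to black, move to (4,7). |black|=2 — new cell
Step 2: on WHITE (4,7): turn R to N, flip to black, move to (3,7). |black|=3 — new cell
Step 3: on WHITE (3,7): turn R to E, flip to black, move to (3,8). |black|=4 — new cell
Step 4: on BLACK (3,8): turn L to N, flip to white, move to (2,8). |black|=3 — new cell
Step 5: on WHITE (2,8): turn R to E, flip to black, move to (2,9). |black|=4 — new cell
Step 6: on WHITE (2,9): turn R to S, flip to black, move to (3,9). |black|=5 — new cell
No revisit within 6 steps.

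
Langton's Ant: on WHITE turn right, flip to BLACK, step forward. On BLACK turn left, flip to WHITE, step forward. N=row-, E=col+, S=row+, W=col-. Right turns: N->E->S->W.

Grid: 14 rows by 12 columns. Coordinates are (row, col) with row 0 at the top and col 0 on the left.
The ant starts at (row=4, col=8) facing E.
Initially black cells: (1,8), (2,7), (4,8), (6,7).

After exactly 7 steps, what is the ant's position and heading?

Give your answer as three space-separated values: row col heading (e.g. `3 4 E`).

Step 1: on BLACK (4,8): turn L to N, flip to white, move to (3,8). |black|=3
Step 2: on WHITE (3,8): turn R to E, flip to black, move to (3,9). |black|=4
Step 3: on WHITE (3,9): turn R to S, flip to black, move to (4,9). |black|=5
Step 4: on WHITE (4,9): turn R to W, flip to black, move to (4,8). |black|=6
Step 5: on WHITE (4,8): turn R to N, flip to black, move to (3,8). |black|=7
Step 6: on BLACK (3,8): turn L to W, flip to white, move to (3,7). |black|=6
Step 7: on WHITE (3,7): turn R to N, flip to black, move to (2,7). |black|=7

Answer: 2 7 N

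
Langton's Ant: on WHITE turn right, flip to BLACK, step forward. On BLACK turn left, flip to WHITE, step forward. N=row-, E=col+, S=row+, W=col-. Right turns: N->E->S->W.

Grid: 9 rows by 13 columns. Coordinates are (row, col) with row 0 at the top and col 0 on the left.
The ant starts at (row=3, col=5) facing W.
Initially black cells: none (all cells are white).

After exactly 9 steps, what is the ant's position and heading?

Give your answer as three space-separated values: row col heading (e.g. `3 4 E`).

Step 1: on WHITE (3,5): turn R to N, flip to black, move to (2,5). |black|=1
Step 2: on WHITE (2,5): turn R to E, flip to black, move to (2,6). |black|=2
Step 3: on WHITE (2,6): turn R to S, flip to black, move to (3,6). |black|=3
Step 4: on WHITE (3,6): turn R to W, flip to black, move to (3,5). |black|=4
Step 5: on BLACK (3,5): turn L to S, flip to white, move to (4,5). |black|=3
Step 6: on WHITE (4,5): turn R to W, flip to black, move to (4,4). |black|=4
Step 7: on WHITE (4,4): turn R to N, flip to black, move to (3,4). |black|=5
Step 8: on WHITE (3,4): turn R to E, flip to black, move to (3,5). |black|=6
Step 9: on WHITE (3,5): turn R to S, flip to black, move to (4,5). |black|=7

Answer: 4 5 S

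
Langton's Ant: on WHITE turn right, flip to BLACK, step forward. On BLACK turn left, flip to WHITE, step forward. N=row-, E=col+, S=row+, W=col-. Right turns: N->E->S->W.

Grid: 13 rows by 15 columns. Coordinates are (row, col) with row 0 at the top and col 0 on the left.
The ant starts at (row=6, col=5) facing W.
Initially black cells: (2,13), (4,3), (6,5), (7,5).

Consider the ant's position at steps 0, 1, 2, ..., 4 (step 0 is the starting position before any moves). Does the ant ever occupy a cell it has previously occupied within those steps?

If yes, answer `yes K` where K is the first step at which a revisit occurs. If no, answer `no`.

Answer: no

Derivation:
Step 1: on BLACK (6,5): turn L to S, flip to white, move to (7,5). |black|=3 — new cell
Step 2: on BLACK (7,5): turn L to E, flip to white, move to (7,6). |black|=2 — new cell
Step 3: on WHITE (7,6): turn R to S, flip to black, move to (8,6). |black|=3 — new cell
Step 4: on WHITE (8,6): turn R to W, flip to black, move to (8,5). |black|=4 — new cell
No revisit within 4 steps.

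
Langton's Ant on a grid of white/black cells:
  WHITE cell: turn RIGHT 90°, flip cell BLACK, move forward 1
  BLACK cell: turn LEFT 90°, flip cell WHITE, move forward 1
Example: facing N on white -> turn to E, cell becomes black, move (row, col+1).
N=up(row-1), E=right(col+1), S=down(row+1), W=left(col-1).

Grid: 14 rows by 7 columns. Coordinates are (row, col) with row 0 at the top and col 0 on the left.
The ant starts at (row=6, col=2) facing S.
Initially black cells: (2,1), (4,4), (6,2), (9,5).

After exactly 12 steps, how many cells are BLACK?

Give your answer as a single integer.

Answer: 10

Derivation:
Step 1: on BLACK (6,2): turn L to E, flip to white, move to (6,3). |black|=3
Step 2: on WHITE (6,3): turn R to S, flip to black, move to (7,3). |black|=4
Step 3: on WHITE (7,3): turn R to W, flip to black, move to (7,2). |black|=5
Step 4: on WHITE (7,2): turn R to N, flip to black, move to (6,2). |black|=6
Step 5: on WHITE (6,2): turn R to E, flip to black, move to (6,3). |black|=7
Step 6: on BLACK (6,3): turn L to N, flip to white, move to (5,3). |black|=6
Step 7: on WHITE (5,3): turn R to E, flip to black, move to (5,4). |black|=7
Step 8: on WHITE (5,4): turn R to S, flip to black, move to (6,4). |black|=8
Step 9: on WHITE (6,4): turn R to W, flip to black, move to (6,3). |black|=9
Step 10: on WHITE (6,3): turn R to N, flip to black, move to (5,3). |black|=10
Step 11: on BLACK (5,3): turn L to W, flip to white, move to (5,2). |black|=9
Step 12: on WHITE (5,2): turn R to N, flip to black, move to (4,2). |black|=10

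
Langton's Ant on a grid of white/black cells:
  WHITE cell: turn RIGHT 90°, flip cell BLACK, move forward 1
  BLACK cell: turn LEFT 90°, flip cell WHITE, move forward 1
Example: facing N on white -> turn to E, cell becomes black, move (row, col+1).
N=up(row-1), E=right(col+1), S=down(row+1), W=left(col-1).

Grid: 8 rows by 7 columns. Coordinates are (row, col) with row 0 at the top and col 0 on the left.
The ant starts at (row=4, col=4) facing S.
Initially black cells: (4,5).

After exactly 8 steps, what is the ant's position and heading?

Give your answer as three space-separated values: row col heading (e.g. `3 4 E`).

Answer: 4 6 S

Derivation:
Step 1: on WHITE (4,4): turn R to W, flip to black, move to (4,3). |black|=2
Step 2: on WHITE (4,3): turn R to N, flip to black, move to (3,3). |black|=3
Step 3: on WHITE (3,3): turn R to E, flip to black, move to (3,4). |black|=4
Step 4: on WHITE (3,4): turn R to S, flip to black, move to (4,4). |black|=5
Step 5: on BLACK (4,4): turn L to E, flip to white, move to (4,5). |black|=4
Step 6: on BLACK (4,5): turn L to N, flip to white, move to (3,5). |black|=3
Step 7: on WHITE (3,5): turn R to E, flip to black, move to (3,6). |black|=4
Step 8: on WHITE (3,6): turn R to S, flip to black, move to (4,6). |black|=5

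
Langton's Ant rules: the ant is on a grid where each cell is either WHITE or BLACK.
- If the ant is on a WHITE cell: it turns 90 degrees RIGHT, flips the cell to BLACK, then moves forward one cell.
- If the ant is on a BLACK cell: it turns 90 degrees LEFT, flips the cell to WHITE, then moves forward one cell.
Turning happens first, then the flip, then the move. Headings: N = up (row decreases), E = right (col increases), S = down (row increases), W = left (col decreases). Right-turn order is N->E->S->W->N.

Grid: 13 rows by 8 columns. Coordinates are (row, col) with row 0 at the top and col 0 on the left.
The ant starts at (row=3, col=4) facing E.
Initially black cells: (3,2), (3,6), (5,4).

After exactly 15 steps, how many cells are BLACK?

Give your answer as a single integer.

Step 1: on WHITE (3,4): turn R to S, flip to black, move to (4,4). |black|=4
Step 2: on WHITE (4,4): turn R to W, flip to black, move to (4,3). |black|=5
Step 3: on WHITE (4,3): turn R to N, flip to black, move to (3,3). |black|=6
Step 4: on WHITE (3,3): turn R to E, flip to black, move to (3,4). |black|=7
Step 5: on BLACK (3,4): turn L to N, flip to white, move to (2,4). |black|=6
Step 6: on WHITE (2,4): turn R to E, flip to black, move to (2,5). |black|=7
Step 7: on WHITE (2,5): turn R to S, flip to black, move to (3,5). |black|=8
Step 8: on WHITE (3,5): turn R to W, flip to black, move to (3,4). |black|=9
Step 9: on WHITE (3,4): turn R to N, flip to black, move to (2,4). |black|=10
Step 10: on BLACK (2,4): turn L to W, flip to white, move to (2,3). |black|=9
Step 11: on WHITE (2,3): turn R to N, flip to black, move to (1,3). |black|=10
Step 12: on WHITE (1,3): turn R to E, flip to black, move to (1,4). |black|=11
Step 13: on WHITE (1,4): turn R to S, flip to black, move to (2,4). |black|=12
Step 14: on WHITE (2,4): turn R to W, flip to black, move to (2,3). |black|=13
Step 15: on BLACK (2,3): turn L to S, flip to white, move to (3,3). |black|=12

Answer: 12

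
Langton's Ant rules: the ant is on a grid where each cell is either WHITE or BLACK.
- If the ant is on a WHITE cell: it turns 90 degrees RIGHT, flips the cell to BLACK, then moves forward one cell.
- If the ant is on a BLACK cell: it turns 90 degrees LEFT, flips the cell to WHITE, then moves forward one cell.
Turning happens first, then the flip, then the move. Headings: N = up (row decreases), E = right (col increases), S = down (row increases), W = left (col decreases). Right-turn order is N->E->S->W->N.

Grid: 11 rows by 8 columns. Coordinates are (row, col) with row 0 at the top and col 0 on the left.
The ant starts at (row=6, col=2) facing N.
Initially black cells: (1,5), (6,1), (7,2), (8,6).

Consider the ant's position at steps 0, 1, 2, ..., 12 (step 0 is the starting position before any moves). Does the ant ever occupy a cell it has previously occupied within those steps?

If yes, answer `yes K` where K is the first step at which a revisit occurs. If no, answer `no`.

Answer: yes 7

Derivation:
Step 1: on WHITE (6,2): turn R to E, flip to black, move to (6,3). |black|=5 — new cell
Step 2: on WHITE (6,3): turn R to S, flip to black, move to (7,3). |black|=6 — new cell
Step 3: on WHITE (7,3): turn R to W, flip to black, move to (7,2). |black|=7 — new cell
Step 4: on BLACK (7,2): turn L to S, flip to white, move to (8,2). |black|=6 — new cell
Step 5: on WHITE (8,2): turn R to W, flip to black, move to (8,1). |black|=7 — new cell
Step 6: on WHITE (8,1): turn R to N, flip to black, move to (7,1). |black|=8 — new cell
Step 7: on WHITE (7,1): turn R to E, flip to black, move to (7,2). |black|=9 — REVISIT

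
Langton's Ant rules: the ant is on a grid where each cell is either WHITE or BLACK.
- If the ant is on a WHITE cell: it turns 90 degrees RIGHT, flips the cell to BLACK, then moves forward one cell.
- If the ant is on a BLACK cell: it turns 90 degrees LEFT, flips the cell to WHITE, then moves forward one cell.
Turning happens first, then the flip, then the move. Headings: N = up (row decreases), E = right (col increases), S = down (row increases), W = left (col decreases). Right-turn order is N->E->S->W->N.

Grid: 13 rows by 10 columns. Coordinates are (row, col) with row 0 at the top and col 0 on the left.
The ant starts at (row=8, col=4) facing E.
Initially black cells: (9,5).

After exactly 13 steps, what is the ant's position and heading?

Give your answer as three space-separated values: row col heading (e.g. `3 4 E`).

Answer: 7 4 S

Derivation:
Step 1: on WHITE (8,4): turn R to S, flip to black, move to (9,4). |black|=2
Step 2: on WHITE (9,4): turn R to W, flip to black, move to (9,3). |black|=3
Step 3: on WHITE (9,3): turn R to N, flip to black, move to (8,3). |black|=4
Step 4: on WHITE (8,3): turn R to E, flip to black, move to (8,4). |black|=5
Step 5: on BLACK (8,4): turn L to N, flip to white, move to (7,4). |black|=4
Step 6: on WHITE (7,4): turn R to E, flip to black, move to (7,5). |black|=5
Step 7: on WHITE (7,5): turn R to S, flip to black, move to (8,5). |black|=6
Step 8: on WHITE (8,5): turn R to W, flip to black, move to (8,4). |black|=7
Step 9: on WHITE (8,4): turn R to N, flip to black, move to (7,4). |black|=8
Step 10: on BLACK (7,4): turn L to W, flip to white, move to (7,3). |black|=7
Step 11: on WHITE (7,3): turn R to N, flip to black, move to (6,3). |black|=8
Step 12: on WHITE (6,3): turn R to E, flip to black, move to (6,4). |black|=9
Step 13: on WHITE (6,4): turn R to S, flip to black, move to (7,4). |black|=10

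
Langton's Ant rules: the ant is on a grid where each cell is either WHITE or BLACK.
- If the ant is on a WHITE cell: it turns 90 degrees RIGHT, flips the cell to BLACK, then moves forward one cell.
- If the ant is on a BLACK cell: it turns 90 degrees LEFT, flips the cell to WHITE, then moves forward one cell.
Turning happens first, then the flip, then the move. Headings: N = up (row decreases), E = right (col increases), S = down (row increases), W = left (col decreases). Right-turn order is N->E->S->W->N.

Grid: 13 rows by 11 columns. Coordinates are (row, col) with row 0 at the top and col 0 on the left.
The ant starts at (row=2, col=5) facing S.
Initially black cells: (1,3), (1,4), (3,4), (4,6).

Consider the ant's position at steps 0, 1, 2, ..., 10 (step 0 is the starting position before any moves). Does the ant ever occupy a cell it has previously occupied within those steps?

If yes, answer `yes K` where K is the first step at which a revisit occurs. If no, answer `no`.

Answer: yes 7

Derivation:
Step 1: on WHITE (2,5): turn R to W, flip to black, move to (2,4). |black|=5 — new cell
Step 2: on WHITE (2,4): turn R to N, flip to black, move to (1,4). |black|=6 — new cell
Step 3: on BLACK (1,4): turn L to W, flip to white, move to (1,3). |black|=5 — new cell
Step 4: on BLACK (1,3): turn L to S, flip to white, move to (2,3). |black|=4 — new cell
Step 5: on WHITE (2,3): turn R to W, flip to black, move to (2,2). |black|=5 — new cell
Step 6: on WHITE (2,2): turn R to N, flip to black, move to (1,2). |black|=6 — new cell
Step 7: on WHITE (1,2): turn R to E, flip to black, move to (1,3). |black|=7 — REVISIT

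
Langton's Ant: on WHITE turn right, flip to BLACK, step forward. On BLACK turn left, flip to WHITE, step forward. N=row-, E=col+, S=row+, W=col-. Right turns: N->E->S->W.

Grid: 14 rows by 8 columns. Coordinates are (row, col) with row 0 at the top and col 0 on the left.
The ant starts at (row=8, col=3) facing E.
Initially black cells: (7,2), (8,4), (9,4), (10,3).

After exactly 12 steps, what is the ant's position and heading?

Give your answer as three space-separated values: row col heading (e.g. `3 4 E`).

Step 1: on WHITE (8,3): turn R to S, flip to black, move to (9,3). |black|=5
Step 2: on WHITE (9,3): turn R to W, flip to black, move to (9,2). |black|=6
Step 3: on WHITE (9,2): turn R to N, flip to black, move to (8,2). |black|=7
Step 4: on WHITE (8,2): turn R to E, flip to black, move to (8,3). |black|=8
Step 5: on BLACK (8,3): turn L to N, flip to white, move to (7,3). |black|=7
Step 6: on WHITE (7,3): turn R to E, flip to black, move to (7,4). |black|=8
Step 7: on WHITE (7,4): turn R to S, flip to black, move to (8,4). |black|=9
Step 8: on BLACK (8,4): turn L to E, flip to white, move to (8,5). |black|=8
Step 9: on WHITE (8,5): turn R to S, flip to black, move to (9,5). |black|=9
Step 10: on WHITE (9,5): turn R to W, flip to black, move to (9,4). |black|=10
Step 11: on BLACK (9,4): turn L to S, flip to white, move to (10,4). |black|=9
Step 12: on WHITE (10,4): turn R to W, flip to black, move to (10,3). |black|=10

Answer: 10 3 W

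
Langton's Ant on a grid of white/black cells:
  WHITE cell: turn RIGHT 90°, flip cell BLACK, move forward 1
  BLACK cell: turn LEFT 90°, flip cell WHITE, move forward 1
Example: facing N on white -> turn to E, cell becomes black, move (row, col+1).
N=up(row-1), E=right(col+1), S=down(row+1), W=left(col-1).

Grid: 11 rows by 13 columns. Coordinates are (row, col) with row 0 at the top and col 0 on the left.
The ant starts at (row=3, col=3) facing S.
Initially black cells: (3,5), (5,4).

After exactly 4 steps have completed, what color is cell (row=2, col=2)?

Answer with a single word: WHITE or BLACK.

Step 1: on WHITE (3,3): turn R to W, flip to black, move to (3,2). |black|=3
Step 2: on WHITE (3,2): turn R to N, flip to black, move to (2,2). |black|=4
Step 3: on WHITE (2,2): turn R to E, flip to black, move to (2,3). |black|=5
Step 4: on WHITE (2,3): turn R to S, flip to black, move to (3,3). |black|=6

Answer: BLACK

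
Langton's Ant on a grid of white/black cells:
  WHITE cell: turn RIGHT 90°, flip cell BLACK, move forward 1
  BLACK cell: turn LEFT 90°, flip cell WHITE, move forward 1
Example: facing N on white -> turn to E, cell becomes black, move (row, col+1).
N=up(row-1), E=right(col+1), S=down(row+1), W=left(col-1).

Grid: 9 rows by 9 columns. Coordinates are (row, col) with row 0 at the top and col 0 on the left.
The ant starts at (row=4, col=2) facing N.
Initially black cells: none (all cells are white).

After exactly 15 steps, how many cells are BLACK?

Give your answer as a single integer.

Answer: 9

Derivation:
Step 1: on WHITE (4,2): turn R to E, flip to black, move to (4,3). |black|=1
Step 2: on WHITE (4,3): turn R to S, flip to black, move to (5,3). |black|=2
Step 3: on WHITE (5,3): turn R to W, flip to black, move to (5,2). |black|=3
Step 4: on WHITE (5,2): turn R to N, flip to black, move to (4,2). |black|=4
Step 5: on BLACK (4,2): turn L to W, flip to white, move to (4,1). |black|=3
Step 6: on WHITE (4,1): turn R to N, flip to black, move to (3,1). |black|=4
Step 7: on WHITE (3,1): turn R to E, flip to black, move to (3,2). |black|=5
Step 8: on WHITE (3,2): turn R to S, flip to black, move to (4,2). |black|=6
Step 9: on WHITE (4,2): turn R to W, flip to black, move to (4,1). |black|=7
Step 10: on BLACK (4,1): turn L to S, flip to white, move to (5,1). |black|=6
Step 11: on WHITE (5,1): turn R to W, flip to black, move to (5,0). |black|=7
Step 12: on WHITE (5,0): turn R to N, flip to black, move to (4,0). |black|=8
Step 13: on WHITE (4,0): turn R to E, flip to black, move to (4,1). |black|=9
Step 14: on WHITE (4,1): turn R to S, flip to black, move to (5,1). |black|=10
Step 15: on BLACK (5,1): turn L to E, flip to white, move to (5,2). |black|=9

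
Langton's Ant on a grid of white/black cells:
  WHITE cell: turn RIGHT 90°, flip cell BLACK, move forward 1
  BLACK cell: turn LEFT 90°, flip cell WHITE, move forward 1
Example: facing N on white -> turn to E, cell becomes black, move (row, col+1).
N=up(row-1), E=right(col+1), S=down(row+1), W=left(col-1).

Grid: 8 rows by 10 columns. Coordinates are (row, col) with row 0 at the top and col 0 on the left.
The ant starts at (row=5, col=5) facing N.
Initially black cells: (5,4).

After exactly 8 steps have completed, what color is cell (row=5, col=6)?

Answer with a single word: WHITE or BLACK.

Step 1: on WHITE (5,5): turn R to E, flip to black, move to (5,6). |black|=2
Step 2: on WHITE (5,6): turn R to S, flip to black, move to (6,6). |black|=3
Step 3: on WHITE (6,6): turn R to W, flip to black, move to (6,5). |black|=4
Step 4: on WHITE (6,5): turn R to N, flip to black, move to (5,5). |black|=5
Step 5: on BLACK (5,5): turn L to W, flip to white, move to (5,4). |black|=4
Step 6: on BLACK (5,4): turn L to S, flip to white, move to (6,4). |black|=3
Step 7: on WHITE (6,4): turn R to W, flip to black, move to (6,3). |black|=4
Step 8: on WHITE (6,3): turn R to N, flip to black, move to (5,3). |black|=5

Answer: BLACK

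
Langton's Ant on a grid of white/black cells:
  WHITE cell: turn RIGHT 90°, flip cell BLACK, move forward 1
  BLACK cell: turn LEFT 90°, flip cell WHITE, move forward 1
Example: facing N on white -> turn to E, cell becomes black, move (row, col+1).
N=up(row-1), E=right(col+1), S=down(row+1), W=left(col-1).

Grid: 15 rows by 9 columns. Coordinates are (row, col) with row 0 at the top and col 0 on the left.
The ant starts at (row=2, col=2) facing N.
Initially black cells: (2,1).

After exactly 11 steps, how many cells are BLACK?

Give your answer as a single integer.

Step 1: on WHITE (2,2): turn R to E, flip to black, move to (2,3). |black|=2
Step 2: on WHITE (2,3): turn R to S, flip to black, move to (3,3). |black|=3
Step 3: on WHITE (3,3): turn R to W, flip to black, move to (3,2). |black|=4
Step 4: on WHITE (3,2): turn R to N, flip to black, move to (2,2). |black|=5
Step 5: on BLACK (2,2): turn L to W, flip to white, move to (2,1). |black|=4
Step 6: on BLACK (2,1): turn L to S, flip to white, move to (3,1). |black|=3
Step 7: on WHITE (3,1): turn R to W, flip to black, move to (3,0). |black|=4
Step 8: on WHITE (3,0): turn R to N, flip to black, move to (2,0). |black|=5
Step 9: on WHITE (2,0): turn R to E, flip to black, move to (2,1). |black|=6
Step 10: on WHITE (2,1): turn R to S, flip to black, move to (3,1). |black|=7
Step 11: on BLACK (3,1): turn L to E, flip to white, move to (3,2). |black|=6

Answer: 6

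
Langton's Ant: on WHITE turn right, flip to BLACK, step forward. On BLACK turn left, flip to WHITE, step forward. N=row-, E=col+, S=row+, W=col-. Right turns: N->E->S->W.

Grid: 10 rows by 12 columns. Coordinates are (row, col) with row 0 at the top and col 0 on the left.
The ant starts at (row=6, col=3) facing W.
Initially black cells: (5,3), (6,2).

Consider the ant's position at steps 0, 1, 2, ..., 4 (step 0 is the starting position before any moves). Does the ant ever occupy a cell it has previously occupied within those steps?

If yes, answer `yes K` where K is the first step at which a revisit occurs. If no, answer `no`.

Step 1: on WHITE (6,3): turn R to N, flip to black, move to (5,3). |black|=3 — new cell
Step 2: on BLACK (5,3): turn L to W, flip to white, move to (5,2). |black|=2 — new cell
Step 3: on WHITE (5,2): turn R to N, flip to black, move to (4,2). |black|=3 — new cell
Step 4: on WHITE (4,2): turn R to E, flip to black, move to (4,3). |black|=4 — new cell
No revisit within 4 steps.

Answer: no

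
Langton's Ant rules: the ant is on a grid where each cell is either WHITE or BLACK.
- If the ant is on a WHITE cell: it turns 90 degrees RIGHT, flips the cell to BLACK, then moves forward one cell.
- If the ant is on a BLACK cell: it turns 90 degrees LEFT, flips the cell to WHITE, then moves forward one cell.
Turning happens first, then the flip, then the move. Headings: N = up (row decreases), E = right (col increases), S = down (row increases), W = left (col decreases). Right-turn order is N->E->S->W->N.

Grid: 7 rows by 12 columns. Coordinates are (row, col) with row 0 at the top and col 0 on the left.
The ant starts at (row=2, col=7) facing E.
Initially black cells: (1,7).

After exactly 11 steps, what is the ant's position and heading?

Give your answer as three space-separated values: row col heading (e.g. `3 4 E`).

Answer: 2 6 S

Derivation:
Step 1: on WHITE (2,7): turn R to S, flip to black, move to (3,7). |black|=2
Step 2: on WHITE (3,7): turn R to W, flip to black, move to (3,6). |black|=3
Step 3: on WHITE (3,6): turn R to N, flip to black, move to (2,6). |black|=4
Step 4: on WHITE (2,6): turn R to E, flip to black, move to (2,7). |black|=5
Step 5: on BLACK (2,7): turn L to N, flip to white, move to (1,7). |black|=4
Step 6: on BLACK (1,7): turn L to W, flip to white, move to (1,6). |black|=3
Step 7: on WHITE (1,6): turn R to N, flip to black, move to (0,6). |black|=4
Step 8: on WHITE (0,6): turn R to E, flip to black, move to (0,7). |black|=5
Step 9: on WHITE (0,7): turn R to S, flip to black, move to (1,7). |black|=6
Step 10: on WHITE (1,7): turn R to W, flip to black, move to (1,6). |black|=7
Step 11: on BLACK (1,6): turn L to S, flip to white, move to (2,6). |black|=6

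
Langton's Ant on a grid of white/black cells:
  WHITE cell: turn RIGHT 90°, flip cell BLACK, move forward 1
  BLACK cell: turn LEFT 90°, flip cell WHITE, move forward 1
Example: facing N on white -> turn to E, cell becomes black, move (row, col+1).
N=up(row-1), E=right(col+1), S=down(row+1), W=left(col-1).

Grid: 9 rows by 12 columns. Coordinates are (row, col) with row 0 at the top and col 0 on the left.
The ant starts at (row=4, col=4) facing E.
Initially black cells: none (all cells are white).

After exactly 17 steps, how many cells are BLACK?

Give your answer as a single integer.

Answer: 7

Derivation:
Step 1: on WHITE (4,4): turn R to S, flip to black, move to (5,4). |black|=1
Step 2: on WHITE (5,4): turn R to W, flip to black, move to (5,3). |black|=2
Step 3: on WHITE (5,3): turn R to N, flip to black, move to (4,3). |black|=3
Step 4: on WHITE (4,3): turn R to E, flip to black, move to (4,4). |black|=4
Step 5: on BLACK (4,4): turn L to N, flip to white, move to (3,4). |black|=3
Step 6: on WHITE (3,4): turn R to E, flip to black, move to (3,5). |black|=4
Step 7: on WHITE (3,5): turn R to S, flip to black, move to (4,5). |black|=5
Step 8: on WHITE (4,5): turn R to W, flip to black, move to (4,4). |black|=6
Step 9: on WHITE (4,4): turn R to N, flip to black, move to (3,4). |black|=7
Step 10: on BLACK (3,4): turn L to W, flip to white, move to (3,3). |black|=6
Step 11: on WHITE (3,3): turn R to N, flip to black, move to (2,3). |black|=7
Step 12: on WHITE (2,3): turn R to E, flip to black, move to (2,4). |black|=8
Step 13: on WHITE (2,4): turn R to S, flip to black, move to (3,4). |black|=9
Step 14: on WHITE (3,4): turn R to W, flip to black, move to (3,3). |black|=10
Step 15: on BLACK (3,3): turn L to S, flip to white, move to (4,3). |black|=9
Step 16: on BLACK (4,3): turn L to E, flip to white, move to (4,4). |black|=8
Step 17: on BLACK (4,4): turn L to N, flip to white, move to (3,4). |black|=7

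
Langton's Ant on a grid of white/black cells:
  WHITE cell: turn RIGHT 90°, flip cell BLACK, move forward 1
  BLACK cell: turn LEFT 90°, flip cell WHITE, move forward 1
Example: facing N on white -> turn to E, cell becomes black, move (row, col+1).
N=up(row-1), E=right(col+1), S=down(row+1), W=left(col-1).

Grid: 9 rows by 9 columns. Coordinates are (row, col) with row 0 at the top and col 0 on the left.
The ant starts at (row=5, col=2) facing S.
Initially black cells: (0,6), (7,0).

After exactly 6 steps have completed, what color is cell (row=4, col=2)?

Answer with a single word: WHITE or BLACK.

Answer: BLACK

Derivation:
Step 1: on WHITE (5,2): turn R to W, flip to black, move to (5,1). |black|=3
Step 2: on WHITE (5,1): turn R to N, flip to black, move to (4,1). |black|=4
Step 3: on WHITE (4,1): turn R to E, flip to black, move to (4,2). |black|=5
Step 4: on WHITE (4,2): turn R to S, flip to black, move to (5,2). |black|=6
Step 5: on BLACK (5,2): turn L to E, flip to white, move to (5,3). |black|=5
Step 6: on WHITE (5,3): turn R to S, flip to black, move to (6,3). |black|=6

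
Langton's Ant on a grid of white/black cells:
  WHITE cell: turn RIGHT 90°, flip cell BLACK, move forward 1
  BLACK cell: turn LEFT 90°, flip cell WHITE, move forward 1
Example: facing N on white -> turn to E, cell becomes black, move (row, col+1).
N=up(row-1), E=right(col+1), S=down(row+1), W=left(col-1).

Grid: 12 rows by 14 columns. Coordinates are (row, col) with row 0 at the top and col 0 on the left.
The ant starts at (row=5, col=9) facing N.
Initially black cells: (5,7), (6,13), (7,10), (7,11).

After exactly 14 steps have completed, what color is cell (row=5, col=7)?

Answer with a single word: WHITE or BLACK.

Answer: WHITE

Derivation:
Step 1: on WHITE (5,9): turn R to E, flip to black, move to (5,10). |black|=5
Step 2: on WHITE (5,10): turn R to S, flip to black, move to (6,10). |black|=6
Step 3: on WHITE (6,10): turn R to W, flip to black, move to (6,9). |black|=7
Step 4: on WHITE (6,9): turn R to N, flip to black, move to (5,9). |black|=8
Step 5: on BLACK (5,9): turn L to W, flip to white, move to (5,8). |black|=7
Step 6: on WHITE (5,8): turn R to N, flip to black, move to (4,8). |black|=8
Step 7: on WHITE (4,8): turn R to E, flip to black, move to (4,9). |black|=9
Step 8: on WHITE (4,9): turn R to S, flip to black, move to (5,9). |black|=10
Step 9: on WHITE (5,9): turn R to W, flip to black, move to (5,8). |black|=11
Step 10: on BLACK (5,8): turn L to S, flip to white, move to (6,8). |black|=10
Step 11: on WHITE (6,8): turn R to W, flip to black, move to (6,7). |black|=11
Step 12: on WHITE (6,7): turn R to N, flip to black, move to (5,7). |black|=12
Step 13: on BLACK (5,7): turn L to W, flip to white, move to (5,6). |black|=11
Step 14: on WHITE (5,6): turn R to N, flip to black, move to (4,6). |black|=12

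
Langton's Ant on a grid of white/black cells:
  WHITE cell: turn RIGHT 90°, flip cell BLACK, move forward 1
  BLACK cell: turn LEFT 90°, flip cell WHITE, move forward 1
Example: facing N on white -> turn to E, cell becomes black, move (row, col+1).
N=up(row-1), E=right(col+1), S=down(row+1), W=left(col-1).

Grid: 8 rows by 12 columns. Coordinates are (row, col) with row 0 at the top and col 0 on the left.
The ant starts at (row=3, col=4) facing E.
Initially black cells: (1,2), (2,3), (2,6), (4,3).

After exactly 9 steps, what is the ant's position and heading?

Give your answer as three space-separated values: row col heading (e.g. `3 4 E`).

Answer: 6 4 S

Derivation:
Step 1: on WHITE (3,4): turn R to S, flip to black, move to (4,4). |black|=5
Step 2: on WHITE (4,4): turn R to W, flip to black, move to (4,3). |black|=6
Step 3: on BLACK (4,3): turn L to S, flip to white, move to (5,3). |black|=5
Step 4: on WHITE (5,3): turn R to W, flip to black, move to (5,2). |black|=6
Step 5: on WHITE (5,2): turn R to N, flip to black, move to (4,2). |black|=7
Step 6: on WHITE (4,2): turn R to E, flip to black, move to (4,3). |black|=8
Step 7: on WHITE (4,3): turn R to S, flip to black, move to (5,3). |black|=9
Step 8: on BLACK (5,3): turn L to E, flip to white, move to (5,4). |black|=8
Step 9: on WHITE (5,4): turn R to S, flip to black, move to (6,4). |black|=9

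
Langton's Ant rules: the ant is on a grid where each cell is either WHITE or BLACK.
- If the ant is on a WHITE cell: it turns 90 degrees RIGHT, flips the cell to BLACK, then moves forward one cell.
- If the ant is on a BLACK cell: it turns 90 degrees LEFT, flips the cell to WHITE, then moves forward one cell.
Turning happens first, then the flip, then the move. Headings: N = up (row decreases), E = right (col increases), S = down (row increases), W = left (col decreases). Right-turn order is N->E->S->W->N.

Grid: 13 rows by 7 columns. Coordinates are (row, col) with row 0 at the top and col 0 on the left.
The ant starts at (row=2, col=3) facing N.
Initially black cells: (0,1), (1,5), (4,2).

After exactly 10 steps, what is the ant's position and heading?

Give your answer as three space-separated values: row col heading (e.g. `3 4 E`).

Step 1: on WHITE (2,3): turn R to E, flip to black, move to (2,4). |black|=4
Step 2: on WHITE (2,4): turn R to S, flip to black, move to (3,4). |black|=5
Step 3: on WHITE (3,4): turn R to W, flip to black, move to (3,3). |black|=6
Step 4: on WHITE (3,3): turn R to N, flip to black, move to (2,3). |black|=7
Step 5: on BLACK (2,3): turn L to W, flip to white, move to (2,2). |black|=6
Step 6: on WHITE (2,2): turn R to N, flip to black, move to (1,2). |black|=7
Step 7: on WHITE (1,2): turn R to E, flip to black, move to (1,3). |black|=8
Step 8: on WHITE (1,3): turn R to S, flip to black, move to (2,3). |black|=9
Step 9: on WHITE (2,3): turn R to W, flip to black, move to (2,2). |black|=10
Step 10: on BLACK (2,2): turn L to S, flip to white, move to (3,2). |black|=9

Answer: 3 2 S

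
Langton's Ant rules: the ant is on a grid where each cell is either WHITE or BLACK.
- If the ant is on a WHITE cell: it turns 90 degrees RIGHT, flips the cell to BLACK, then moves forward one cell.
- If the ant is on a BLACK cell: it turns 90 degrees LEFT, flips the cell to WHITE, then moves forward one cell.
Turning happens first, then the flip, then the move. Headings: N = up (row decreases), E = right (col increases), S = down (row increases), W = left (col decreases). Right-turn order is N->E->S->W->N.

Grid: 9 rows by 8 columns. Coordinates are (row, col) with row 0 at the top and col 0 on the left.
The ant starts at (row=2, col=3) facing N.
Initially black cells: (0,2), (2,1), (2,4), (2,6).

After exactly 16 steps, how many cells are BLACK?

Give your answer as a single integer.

Answer: 8

Derivation:
Step 1: on WHITE (2,3): turn R to E, flip to black, move to (2,4). |black|=5
Step 2: on BLACK (2,4): turn L to N, flip to white, move to (1,4). |black|=4
Step 3: on WHITE (1,4): turn R to E, flip to black, move to (1,5). |black|=5
Step 4: on WHITE (1,5): turn R to S, flip to black, move to (2,5). |black|=6
Step 5: on WHITE (2,5): turn R to W, flip to black, move to (2,4). |black|=7
Step 6: on WHITE (2,4): turn R to N, flip to black, move to (1,4). |black|=8
Step 7: on BLACK (1,4): turn L to W, flip to white, move to (1,3). |black|=7
Step 8: on WHITE (1,3): turn R to N, flip to black, move to (0,3). |black|=8
Step 9: on WHITE (0,3): turn R to E, flip to black, move to (0,4). |black|=9
Step 10: on WHITE (0,4): turn R to S, flip to black, move to (1,4). |black|=10
Step 11: on WHITE (1,4): turn R to W, flip to black, move to (1,3). |black|=11
Step 12: on BLACK (1,3): turn L to S, flip to white, move to (2,3). |black|=10
Step 13: on BLACK (2,3): turn L to E, flip to white, move to (2,4). |black|=9
Step 14: on BLACK (2,4): turn L to N, flip to white, move to (1,4). |black|=8
Step 15: on BLACK (1,4): turn L to W, flip to white, move to (1,3). |black|=7
Step 16: on WHITE (1,3): turn R to N, flip to black, move to (0,3). |black|=8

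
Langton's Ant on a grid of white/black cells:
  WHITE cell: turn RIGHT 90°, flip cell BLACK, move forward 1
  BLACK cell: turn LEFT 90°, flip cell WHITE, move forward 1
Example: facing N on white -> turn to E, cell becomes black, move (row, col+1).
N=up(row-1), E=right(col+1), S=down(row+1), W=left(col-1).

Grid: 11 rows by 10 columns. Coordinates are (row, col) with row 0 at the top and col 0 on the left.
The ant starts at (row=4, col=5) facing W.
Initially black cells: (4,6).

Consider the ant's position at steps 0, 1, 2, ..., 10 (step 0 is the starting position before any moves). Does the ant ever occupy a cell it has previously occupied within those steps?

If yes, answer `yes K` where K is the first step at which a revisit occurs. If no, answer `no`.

Answer: yes 7

Derivation:
Step 1: on WHITE (4,5): turn R to N, flip to black, move to (3,5). |black|=2 — new cell
Step 2: on WHITE (3,5): turn R to E, flip to black, move to (3,6). |black|=3 — new cell
Step 3: on WHITE (3,6): turn R to S, flip to black, move to (4,6). |black|=4 — new cell
Step 4: on BLACK (4,6): turn L to E, flip to white, move to (4,7). |black|=3 — new cell
Step 5: on WHITE (4,7): turn R to S, flip to black, move to (5,7). |black|=4 — new cell
Step 6: on WHITE (5,7): turn R to W, flip to black, move to (5,6). |black|=5 — new cell
Step 7: on WHITE (5,6): turn R to N, flip to black, move to (4,6). |black|=6 — REVISIT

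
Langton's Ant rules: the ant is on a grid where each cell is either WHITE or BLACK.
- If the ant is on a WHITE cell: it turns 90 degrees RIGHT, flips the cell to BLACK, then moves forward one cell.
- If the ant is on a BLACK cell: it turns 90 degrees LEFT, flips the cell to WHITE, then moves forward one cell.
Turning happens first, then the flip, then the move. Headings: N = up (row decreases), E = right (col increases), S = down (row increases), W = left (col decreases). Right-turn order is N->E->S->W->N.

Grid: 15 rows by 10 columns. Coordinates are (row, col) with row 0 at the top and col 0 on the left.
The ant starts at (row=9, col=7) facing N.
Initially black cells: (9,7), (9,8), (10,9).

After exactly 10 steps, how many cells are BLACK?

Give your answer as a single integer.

Step 1: on BLACK (9,7): turn L to W, flip to white, move to (9,6). |black|=2
Step 2: on WHITE (9,6): turn R to N, flip to black, move to (8,6). |black|=3
Step 3: on WHITE (8,6): turn R to E, flip to black, move to (8,7). |black|=4
Step 4: on WHITE (8,7): turn R to S, flip to black, move to (9,7). |black|=5
Step 5: on WHITE (9,7): turn R to W, flip to black, move to (9,6). |black|=6
Step 6: on BLACK (9,6): turn L to S, flip to white, move to (10,6). |black|=5
Step 7: on WHITE (10,6): turn R to W, flip to black, move to (10,5). |black|=6
Step 8: on WHITE (10,5): turn R to N, flip to black, move to (9,5). |black|=7
Step 9: on WHITE (9,5): turn R to E, flip to black, move to (9,6). |black|=8
Step 10: on WHITE (9,6): turn R to S, flip to black, move to (10,6). |black|=9

Answer: 9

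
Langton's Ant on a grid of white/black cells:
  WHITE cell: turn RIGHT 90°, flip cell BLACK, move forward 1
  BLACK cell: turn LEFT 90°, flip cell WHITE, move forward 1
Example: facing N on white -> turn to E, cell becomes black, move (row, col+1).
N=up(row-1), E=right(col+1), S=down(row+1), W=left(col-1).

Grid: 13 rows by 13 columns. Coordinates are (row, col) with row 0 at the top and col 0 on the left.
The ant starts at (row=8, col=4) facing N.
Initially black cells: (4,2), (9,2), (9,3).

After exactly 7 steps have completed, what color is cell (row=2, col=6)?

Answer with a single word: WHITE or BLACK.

Step 1: on WHITE (8,4): turn R to E, flip to black, move to (8,5). |black|=4
Step 2: on WHITE (8,5): turn R to S, flip to black, move to (9,5). |black|=5
Step 3: on WHITE (9,5): turn R to W, flip to black, move to (9,4). |black|=6
Step 4: on WHITE (9,4): turn R to N, flip to black, move to (8,4). |black|=7
Step 5: on BLACK (8,4): turn L to W, flip to white, move to (8,3). |black|=6
Step 6: on WHITE (8,3): turn R to N, flip to black, move to (7,3). |black|=7
Step 7: on WHITE (7,3): turn R to E, flip to black, move to (7,4). |black|=8

Answer: WHITE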